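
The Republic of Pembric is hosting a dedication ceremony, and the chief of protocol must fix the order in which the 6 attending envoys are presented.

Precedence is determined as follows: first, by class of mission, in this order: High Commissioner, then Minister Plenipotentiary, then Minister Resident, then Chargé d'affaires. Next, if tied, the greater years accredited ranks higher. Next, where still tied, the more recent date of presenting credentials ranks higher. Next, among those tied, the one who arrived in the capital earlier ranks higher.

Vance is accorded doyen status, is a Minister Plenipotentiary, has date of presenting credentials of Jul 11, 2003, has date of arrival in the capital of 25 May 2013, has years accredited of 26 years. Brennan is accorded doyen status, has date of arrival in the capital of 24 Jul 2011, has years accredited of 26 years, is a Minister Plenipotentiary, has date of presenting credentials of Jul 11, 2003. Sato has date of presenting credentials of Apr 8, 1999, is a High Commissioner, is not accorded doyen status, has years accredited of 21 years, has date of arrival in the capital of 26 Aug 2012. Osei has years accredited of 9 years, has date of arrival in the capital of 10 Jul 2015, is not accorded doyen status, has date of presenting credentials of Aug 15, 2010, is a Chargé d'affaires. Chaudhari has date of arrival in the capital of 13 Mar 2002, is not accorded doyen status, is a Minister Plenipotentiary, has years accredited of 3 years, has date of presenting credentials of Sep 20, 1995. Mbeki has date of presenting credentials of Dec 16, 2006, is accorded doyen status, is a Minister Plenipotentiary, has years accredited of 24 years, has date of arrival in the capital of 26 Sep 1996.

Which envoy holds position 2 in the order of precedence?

By class of mission: Sato (High Commissioner); then Brennan, Vance, Mbeki and Chaudhari (Minister Plenipotentiary); then Osei (Chargé d'affaires).
Among Brennan, Vance, Mbeki and Chaudhari, by years accredited (higher first): Brennan and Vance (26 years) before Mbeki (24 years) before Chaudhari (3 years).
Brennan and Vance both have date of presenting credentials Jul 11, 2003, so the next rule applies.
Among Brennan and Vance, by date of arrival in the capital (earlier first): Brennan (24 Jul 2011) before Vance (25 May 2013).
Order: Sato, Brennan, Vance, Mbeki, Chaudhari, Osei.

Brennan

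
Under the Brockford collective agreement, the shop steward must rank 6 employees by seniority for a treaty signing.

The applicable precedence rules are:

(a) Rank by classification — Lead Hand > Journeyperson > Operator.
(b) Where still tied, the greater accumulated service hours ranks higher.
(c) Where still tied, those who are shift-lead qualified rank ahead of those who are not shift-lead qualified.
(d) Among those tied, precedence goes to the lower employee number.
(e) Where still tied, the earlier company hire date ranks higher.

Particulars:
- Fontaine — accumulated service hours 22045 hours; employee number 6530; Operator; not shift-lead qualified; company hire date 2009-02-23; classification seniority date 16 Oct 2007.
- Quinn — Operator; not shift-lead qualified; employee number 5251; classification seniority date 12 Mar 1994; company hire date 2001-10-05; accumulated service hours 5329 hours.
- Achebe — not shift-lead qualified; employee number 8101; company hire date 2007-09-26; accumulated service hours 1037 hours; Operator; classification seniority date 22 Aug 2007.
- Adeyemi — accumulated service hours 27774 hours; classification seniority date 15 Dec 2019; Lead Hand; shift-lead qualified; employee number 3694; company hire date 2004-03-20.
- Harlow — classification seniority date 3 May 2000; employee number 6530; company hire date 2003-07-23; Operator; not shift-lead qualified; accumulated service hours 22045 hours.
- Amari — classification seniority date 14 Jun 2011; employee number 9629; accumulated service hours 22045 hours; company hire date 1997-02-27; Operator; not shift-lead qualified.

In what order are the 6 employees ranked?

Adeyemi, Harlow, Fontaine, Amari, Quinn, Achebe

By classification: Adeyemi (Lead Hand); then Harlow, Fontaine, Amari, Quinn and Achebe (Operator).
Among Harlow, Fontaine, Amari, Quinn and Achebe, by accumulated service hours (higher first): Harlow, Fontaine and Amari (22045 hours) before Quinn (5329 hours) before Achebe (1037 hours).
Harlow, Fontaine and Amari are each not shift-lead qualified, so the next rule applies.
Among Harlow, Fontaine and Amari, by employee number (lower first): Harlow and Fontaine (6530) before Amari (9629).
Among Harlow and Fontaine, by company hire date (earlier first): Harlow (2003-07-23) before Fontaine (2009-02-23).
Full order: Adeyemi, Harlow, Fontaine, Amari, Quinn, Achebe.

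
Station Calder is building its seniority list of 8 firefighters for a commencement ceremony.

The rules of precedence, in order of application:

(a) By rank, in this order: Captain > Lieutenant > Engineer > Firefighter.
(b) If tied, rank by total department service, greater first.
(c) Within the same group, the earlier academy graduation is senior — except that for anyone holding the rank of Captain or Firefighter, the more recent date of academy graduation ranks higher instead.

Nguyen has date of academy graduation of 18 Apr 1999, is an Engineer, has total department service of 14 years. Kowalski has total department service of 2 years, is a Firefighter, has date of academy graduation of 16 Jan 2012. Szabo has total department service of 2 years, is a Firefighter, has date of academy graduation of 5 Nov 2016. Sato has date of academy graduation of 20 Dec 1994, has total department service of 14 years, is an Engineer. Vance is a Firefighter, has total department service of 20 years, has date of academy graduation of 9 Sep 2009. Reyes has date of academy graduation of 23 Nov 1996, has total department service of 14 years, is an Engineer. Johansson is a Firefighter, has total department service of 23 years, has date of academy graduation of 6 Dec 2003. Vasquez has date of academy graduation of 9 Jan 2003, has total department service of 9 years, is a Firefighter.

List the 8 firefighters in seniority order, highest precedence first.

Sato, Reyes, Nguyen, Johansson, Vance, Vasquez, Szabo, Kowalski

By rank: Sato, Reyes and Nguyen (Engineer); then Johansson, Vance, Vasquez, Szabo and Kowalski (Firefighter).
Sato, Reyes and Nguyen all have total department service 14 years, so the next rule applies.
Among Sato, Reyes and Nguyen, by date of academy graduation (earlier first): Sato (20 Dec 1994) before Reyes (23 Nov 1996) before Nguyen (18 Apr 1999).
Among Johansson, Vance, Vasquez, Szabo and Kowalski, by total department service (higher first): Johansson (23 years) before Vance (20 years) before Vasquez (9 years) before Szabo and Kowalski (2 years).
Among Szabo and Kowalski, by date of academy graduation (later first) (reversed rule for this group): Szabo (5 Nov 2016) before Kowalski (16 Jan 2012).
Full order: Sato, Reyes, Nguyen, Johansson, Vance, Vasquez, Szabo, Kowalski.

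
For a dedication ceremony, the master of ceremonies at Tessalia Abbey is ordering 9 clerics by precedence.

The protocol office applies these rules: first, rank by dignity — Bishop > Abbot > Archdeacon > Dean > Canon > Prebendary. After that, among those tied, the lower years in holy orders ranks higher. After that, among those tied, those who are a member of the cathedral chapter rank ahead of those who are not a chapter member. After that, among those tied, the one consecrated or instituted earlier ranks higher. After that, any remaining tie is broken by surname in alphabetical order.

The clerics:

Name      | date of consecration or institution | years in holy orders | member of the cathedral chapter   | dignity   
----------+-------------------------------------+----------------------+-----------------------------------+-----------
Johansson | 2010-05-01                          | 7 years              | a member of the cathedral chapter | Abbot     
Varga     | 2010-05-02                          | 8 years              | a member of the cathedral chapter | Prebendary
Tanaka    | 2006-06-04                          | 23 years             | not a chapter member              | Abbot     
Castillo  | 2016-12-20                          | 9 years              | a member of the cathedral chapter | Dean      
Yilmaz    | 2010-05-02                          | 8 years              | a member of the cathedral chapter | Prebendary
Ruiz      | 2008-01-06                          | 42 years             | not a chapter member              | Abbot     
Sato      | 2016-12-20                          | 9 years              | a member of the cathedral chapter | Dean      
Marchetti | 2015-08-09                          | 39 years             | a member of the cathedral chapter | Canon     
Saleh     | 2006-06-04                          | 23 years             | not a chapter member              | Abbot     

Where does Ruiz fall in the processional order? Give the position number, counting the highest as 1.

4

By dignity: Johansson, Saleh, Tanaka and Ruiz (Abbot); then Castillo and Sato (Dean); then Marchetti (Canon); then Varga and Yilmaz (Prebendary).
Among Johansson, Saleh, Tanaka and Ruiz, by years in holy orders (lower first): Johansson (7 years) before Saleh and Tanaka (23 years) before Ruiz (42 years).
Saleh and Tanaka are each not a chapter member, so the next rule applies.
Saleh and Tanaka both have date of consecration or institution 2006-06-04, so the next rule applies.
Among Saleh and Tanaka, alphabetically by surname: Saleh before Tanaka.
Castillo and Sato both have years in holy orders 9 years, so the next rule applies.
Castillo and Sato are each a member of the cathedral chapter, so the next rule applies.
Castillo and Sato both have date of consecration or institution 2016-12-20, so the next rule applies.
Among Castillo and Sato, alphabetically by surname: Castillo before Sato.
Varga and Yilmaz both have years in holy orders 8 years, so the next rule applies.
Varga and Yilmaz are each a member of the cathedral chapter, so the next rule applies.
Varga and Yilmaz both have date of consecration or institution 2010-05-02, so the next rule applies.
Among Varga and Yilmaz, alphabetically by surname: Varga before Yilmaz.
Order: Johansson, Saleh, Tanaka, Ruiz, Castillo, Sato, Marchetti, Varga, Yilmaz. So position 4.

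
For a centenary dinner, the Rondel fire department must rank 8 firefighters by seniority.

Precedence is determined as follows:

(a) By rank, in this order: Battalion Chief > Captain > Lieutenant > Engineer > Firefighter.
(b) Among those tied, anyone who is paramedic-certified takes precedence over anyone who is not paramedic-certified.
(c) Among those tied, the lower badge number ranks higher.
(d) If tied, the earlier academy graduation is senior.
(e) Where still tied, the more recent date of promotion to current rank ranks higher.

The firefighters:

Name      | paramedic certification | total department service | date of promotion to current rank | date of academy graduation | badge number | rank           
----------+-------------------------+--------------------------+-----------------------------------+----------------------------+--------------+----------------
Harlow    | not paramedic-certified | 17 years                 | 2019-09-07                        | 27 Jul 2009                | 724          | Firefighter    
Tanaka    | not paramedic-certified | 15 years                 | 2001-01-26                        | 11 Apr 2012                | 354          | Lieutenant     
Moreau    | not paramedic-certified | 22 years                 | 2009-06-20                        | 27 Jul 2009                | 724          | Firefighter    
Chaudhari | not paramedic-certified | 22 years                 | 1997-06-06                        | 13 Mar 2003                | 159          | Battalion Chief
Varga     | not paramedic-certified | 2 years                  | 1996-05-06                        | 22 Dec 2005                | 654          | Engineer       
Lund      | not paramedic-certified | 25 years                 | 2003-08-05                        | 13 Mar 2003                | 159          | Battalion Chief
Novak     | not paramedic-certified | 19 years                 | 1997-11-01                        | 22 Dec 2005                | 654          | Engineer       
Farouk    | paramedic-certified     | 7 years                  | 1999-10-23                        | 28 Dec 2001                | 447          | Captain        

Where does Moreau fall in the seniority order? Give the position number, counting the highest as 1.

By rank: Lund and Chaudhari (Battalion Chief); then Farouk (Captain); then Tanaka (Lieutenant); then Novak and Varga (Engineer); then Harlow and Moreau (Firefighter).
Lund and Chaudhari are each not paramedic-certified, so the next rule applies.
Lund and Chaudhari both have badge number 159, so the next rule applies.
Lund and Chaudhari both have date of academy graduation 13 Mar 2003, so the next rule applies.
Among Lund and Chaudhari, by date of promotion to current rank (later first): Lund (2003-08-05) before Chaudhari (1997-06-06).
Novak and Varga are each not paramedic-certified, so the next rule applies.
Novak and Varga both have badge number 654, so the next rule applies.
Novak and Varga both have date of academy graduation 22 Dec 2005, so the next rule applies.
Among Novak and Varga, by date of promotion to current rank (later first): Novak (1997-11-01) before Varga (1996-05-06).
Harlow and Moreau are each not paramedic-certified, so the next rule applies.
Harlow and Moreau both have badge number 724, so the next rule applies.
Harlow and Moreau both have date of academy graduation 27 Jul 2009, so the next rule applies.
Among Harlow and Moreau, by date of promotion to current rank (later first): Harlow (2019-09-07) before Moreau (2009-06-20).
Order: Lund, Chaudhari, Farouk, Tanaka, Novak, Varga, Harlow, Moreau. So position 8.

8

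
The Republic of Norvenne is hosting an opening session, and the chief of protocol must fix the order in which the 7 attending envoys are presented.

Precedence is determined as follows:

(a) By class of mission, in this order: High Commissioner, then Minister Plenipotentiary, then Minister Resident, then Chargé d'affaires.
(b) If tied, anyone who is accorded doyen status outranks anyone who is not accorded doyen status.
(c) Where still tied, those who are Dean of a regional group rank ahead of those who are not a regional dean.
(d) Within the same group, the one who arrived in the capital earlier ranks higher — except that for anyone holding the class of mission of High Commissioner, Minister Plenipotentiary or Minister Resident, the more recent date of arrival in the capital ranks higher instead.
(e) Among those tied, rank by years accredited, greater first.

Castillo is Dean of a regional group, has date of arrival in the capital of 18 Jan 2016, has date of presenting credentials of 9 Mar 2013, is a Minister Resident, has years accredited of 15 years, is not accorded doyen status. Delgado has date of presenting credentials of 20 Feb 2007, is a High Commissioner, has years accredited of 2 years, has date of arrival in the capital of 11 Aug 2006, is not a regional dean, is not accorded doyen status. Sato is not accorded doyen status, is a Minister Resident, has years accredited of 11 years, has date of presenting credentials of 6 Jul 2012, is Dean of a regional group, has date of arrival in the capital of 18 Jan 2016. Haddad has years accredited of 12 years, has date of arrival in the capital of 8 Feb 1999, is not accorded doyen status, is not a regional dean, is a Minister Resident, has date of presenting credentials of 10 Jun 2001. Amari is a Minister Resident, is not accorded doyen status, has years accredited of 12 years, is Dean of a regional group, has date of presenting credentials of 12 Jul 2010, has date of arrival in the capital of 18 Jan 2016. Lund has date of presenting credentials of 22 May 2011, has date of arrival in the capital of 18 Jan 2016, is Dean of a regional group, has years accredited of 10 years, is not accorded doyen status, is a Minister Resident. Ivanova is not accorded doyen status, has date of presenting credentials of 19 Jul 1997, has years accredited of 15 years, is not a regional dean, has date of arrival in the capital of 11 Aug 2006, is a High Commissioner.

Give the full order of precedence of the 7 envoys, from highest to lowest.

Ivanova, Delgado, Castillo, Amari, Sato, Lund, Haddad

By class of mission: Ivanova and Delgado (High Commissioner); then Castillo, Amari, Sato, Lund and Haddad (Minister Resident).
Ivanova and Delgado are each not accorded doyen status, so the next rule applies.
Ivanova and Delgado are each not a regional dean, so the next rule applies.
Ivanova and Delgado both have date of arrival in the capital 11 Aug 2006, so the next rule applies.
Among Ivanova and Delgado, by years accredited (higher first): Ivanova (15 years) before Delgado (2 years).
Castillo, Amari, Sato, Lund and Haddad are each not accorded doyen status, so the next rule applies.
Among Castillo, Amari, Sato, Lund and Haddad, Dean of a regional group before not a regional dean: Castillo, Amari, Sato and Lund (Dean of a regional group) before Haddad (not a regional dean).
Castillo, Amari, Sato and Lund all have date of arrival in the capital 18 Jan 2016, so the next rule applies.
Among Castillo, Amari, Sato and Lund, by years accredited (higher first): Castillo (15 years) before Amari (12 years) before Sato (11 years) before Lund (10 years).
Full order: Ivanova, Delgado, Castillo, Amari, Sato, Lund, Haddad.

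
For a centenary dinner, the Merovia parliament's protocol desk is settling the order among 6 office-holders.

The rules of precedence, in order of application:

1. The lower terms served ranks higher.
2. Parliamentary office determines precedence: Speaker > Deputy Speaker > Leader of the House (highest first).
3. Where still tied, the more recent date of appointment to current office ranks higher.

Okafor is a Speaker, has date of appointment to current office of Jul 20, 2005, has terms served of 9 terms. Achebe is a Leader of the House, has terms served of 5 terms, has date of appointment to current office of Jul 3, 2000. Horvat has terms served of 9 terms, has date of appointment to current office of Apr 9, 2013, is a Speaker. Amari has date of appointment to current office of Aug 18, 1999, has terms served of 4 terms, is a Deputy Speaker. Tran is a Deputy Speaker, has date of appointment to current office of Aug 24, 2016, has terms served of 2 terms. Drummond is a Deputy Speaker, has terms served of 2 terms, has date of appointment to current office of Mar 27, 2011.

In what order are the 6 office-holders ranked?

By terms served (lower first): Tran and Drummond (both 2 terms); then Amari (4 terms); then Achebe (5 terms); then Horvat and Okafor (both 9 terms).
Tran and Drummond are each Deputy Speaker, so the next rule applies.
Among Tran and Drummond, by date of appointment to current office (later first): Tran (Aug 24, 2016) before Drummond (Mar 27, 2011).
Horvat and Okafor are each Speaker, so the next rule applies.
Among Horvat and Okafor, by date of appointment to current office (later first): Horvat (Apr 9, 2013) before Okafor (Jul 20, 2005).
Full order: Tran, Drummond, Amari, Achebe, Horvat, Okafor.

Tran, Drummond, Amari, Achebe, Horvat, Okafor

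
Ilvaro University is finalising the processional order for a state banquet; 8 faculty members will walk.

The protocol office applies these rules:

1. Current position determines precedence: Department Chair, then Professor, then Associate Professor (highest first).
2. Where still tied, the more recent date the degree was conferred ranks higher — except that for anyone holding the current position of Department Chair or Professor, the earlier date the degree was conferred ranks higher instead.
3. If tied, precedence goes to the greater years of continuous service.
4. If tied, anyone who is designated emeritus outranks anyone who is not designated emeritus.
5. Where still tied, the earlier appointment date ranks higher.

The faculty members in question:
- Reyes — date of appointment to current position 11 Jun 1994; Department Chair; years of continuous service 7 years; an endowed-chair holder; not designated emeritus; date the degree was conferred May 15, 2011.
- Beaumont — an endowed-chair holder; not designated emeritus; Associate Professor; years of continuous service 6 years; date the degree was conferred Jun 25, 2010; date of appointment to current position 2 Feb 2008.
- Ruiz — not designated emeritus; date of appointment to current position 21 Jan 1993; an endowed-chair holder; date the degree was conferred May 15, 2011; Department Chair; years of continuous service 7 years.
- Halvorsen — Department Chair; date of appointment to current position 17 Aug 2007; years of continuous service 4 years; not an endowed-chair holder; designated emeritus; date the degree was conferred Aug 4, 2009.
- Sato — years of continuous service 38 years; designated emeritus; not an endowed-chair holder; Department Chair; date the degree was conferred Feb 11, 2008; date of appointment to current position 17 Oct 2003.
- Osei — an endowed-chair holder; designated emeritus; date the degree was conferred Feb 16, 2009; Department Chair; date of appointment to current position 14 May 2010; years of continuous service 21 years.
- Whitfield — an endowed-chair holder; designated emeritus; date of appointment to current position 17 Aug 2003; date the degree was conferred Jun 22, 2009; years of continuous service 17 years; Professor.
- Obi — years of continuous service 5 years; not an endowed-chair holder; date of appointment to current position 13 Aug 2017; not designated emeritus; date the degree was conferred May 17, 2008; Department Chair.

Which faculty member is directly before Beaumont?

Whitfield

By current position: Sato, Obi, Osei, Halvorsen, Ruiz and Reyes (Department Chair); then Whitfield (Professor); then Beaumont (Associate Professor).
Among Sato, Obi, Osei, Halvorsen, Ruiz and Reyes, by date the degree was conferred (earlier first) (reversed rule for this group): Sato (Feb 11, 2008) before Obi (May 17, 2008) before Osei (Feb 16, 2009) before Halvorsen (Aug 4, 2009) before Ruiz and Reyes (May 15, 2011).
Ruiz and Reyes both have years of continuous service 7 years, so the next rule applies.
Ruiz and Reyes are each not designated emeritus, so the next rule applies.
Among Ruiz and Reyes, by date of appointment to current position (earlier first): Ruiz (21 Jan 1993) before Reyes (11 Jun 1994).
Order: Sato, Obi, Osei, Halvorsen, Ruiz, Reyes, Whitfield, Beaumont.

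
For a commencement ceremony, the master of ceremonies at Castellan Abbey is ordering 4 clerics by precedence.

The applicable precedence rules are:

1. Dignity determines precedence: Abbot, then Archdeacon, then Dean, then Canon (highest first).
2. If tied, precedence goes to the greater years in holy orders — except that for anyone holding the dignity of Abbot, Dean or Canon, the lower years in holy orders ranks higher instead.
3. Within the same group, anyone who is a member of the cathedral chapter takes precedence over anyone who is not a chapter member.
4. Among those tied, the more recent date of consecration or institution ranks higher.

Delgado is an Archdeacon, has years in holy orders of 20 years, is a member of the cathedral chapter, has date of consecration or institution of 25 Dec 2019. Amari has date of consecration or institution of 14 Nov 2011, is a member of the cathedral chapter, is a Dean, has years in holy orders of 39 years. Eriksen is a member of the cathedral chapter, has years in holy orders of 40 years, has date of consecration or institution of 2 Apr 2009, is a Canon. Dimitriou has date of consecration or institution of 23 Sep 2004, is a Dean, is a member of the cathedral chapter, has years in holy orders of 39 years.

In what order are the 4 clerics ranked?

By dignity: Delgado (Archdeacon); then Amari and Dimitriou (Dean); then Eriksen (Canon).
Amari and Dimitriou both have years in holy orders 39 years, so the next rule applies.
Amari and Dimitriou are each a member of the cathedral chapter, so the next rule applies.
Among Amari and Dimitriou, by date of consecration or institution (later first): Amari (14 Nov 2011) before Dimitriou (23 Sep 2004).
Full order: Delgado, Amari, Dimitriou, Eriksen.

Delgado, Amari, Dimitriou, Eriksen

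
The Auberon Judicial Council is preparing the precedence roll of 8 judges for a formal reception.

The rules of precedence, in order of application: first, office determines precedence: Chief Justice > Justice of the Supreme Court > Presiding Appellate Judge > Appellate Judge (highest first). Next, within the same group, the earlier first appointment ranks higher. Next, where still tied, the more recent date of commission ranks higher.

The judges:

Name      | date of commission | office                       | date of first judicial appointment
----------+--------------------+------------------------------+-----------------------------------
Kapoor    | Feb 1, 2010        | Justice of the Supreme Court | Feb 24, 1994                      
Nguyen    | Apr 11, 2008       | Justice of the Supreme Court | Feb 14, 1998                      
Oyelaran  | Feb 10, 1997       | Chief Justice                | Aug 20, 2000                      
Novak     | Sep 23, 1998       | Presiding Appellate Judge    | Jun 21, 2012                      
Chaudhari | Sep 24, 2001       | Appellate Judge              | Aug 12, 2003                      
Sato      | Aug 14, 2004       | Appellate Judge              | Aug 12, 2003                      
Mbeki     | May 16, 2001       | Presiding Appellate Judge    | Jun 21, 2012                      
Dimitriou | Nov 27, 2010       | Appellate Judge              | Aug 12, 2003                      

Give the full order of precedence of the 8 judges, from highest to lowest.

Oyelaran, Kapoor, Nguyen, Mbeki, Novak, Dimitriou, Sato, Chaudhari

By office: Oyelaran (Chief Justice); then Kapoor and Nguyen (Justice of the Supreme Court); then Mbeki and Novak (Presiding Appellate Judge); then Dimitriou, Sato and Chaudhari (Appellate Judge).
Among Kapoor and Nguyen, by date of first judicial appointment (earlier first): Kapoor (Feb 24, 1994) before Nguyen (Feb 14, 1998).
Mbeki and Novak both have date of first judicial appointment Jun 21, 2012, so the next rule applies.
Among Mbeki and Novak, by date of commission (later first): Mbeki (May 16, 2001) before Novak (Sep 23, 1998).
Dimitriou, Sato and Chaudhari all have date of first judicial appointment Aug 12, 2003, so the next rule applies.
Among Dimitriou, Sato and Chaudhari, by date of commission (later first): Dimitriou (Nov 27, 2010) before Sato (Aug 14, 2004) before Chaudhari (Sep 24, 2001).
Full order: Oyelaran, Kapoor, Nguyen, Mbeki, Novak, Dimitriou, Sato, Chaudhari.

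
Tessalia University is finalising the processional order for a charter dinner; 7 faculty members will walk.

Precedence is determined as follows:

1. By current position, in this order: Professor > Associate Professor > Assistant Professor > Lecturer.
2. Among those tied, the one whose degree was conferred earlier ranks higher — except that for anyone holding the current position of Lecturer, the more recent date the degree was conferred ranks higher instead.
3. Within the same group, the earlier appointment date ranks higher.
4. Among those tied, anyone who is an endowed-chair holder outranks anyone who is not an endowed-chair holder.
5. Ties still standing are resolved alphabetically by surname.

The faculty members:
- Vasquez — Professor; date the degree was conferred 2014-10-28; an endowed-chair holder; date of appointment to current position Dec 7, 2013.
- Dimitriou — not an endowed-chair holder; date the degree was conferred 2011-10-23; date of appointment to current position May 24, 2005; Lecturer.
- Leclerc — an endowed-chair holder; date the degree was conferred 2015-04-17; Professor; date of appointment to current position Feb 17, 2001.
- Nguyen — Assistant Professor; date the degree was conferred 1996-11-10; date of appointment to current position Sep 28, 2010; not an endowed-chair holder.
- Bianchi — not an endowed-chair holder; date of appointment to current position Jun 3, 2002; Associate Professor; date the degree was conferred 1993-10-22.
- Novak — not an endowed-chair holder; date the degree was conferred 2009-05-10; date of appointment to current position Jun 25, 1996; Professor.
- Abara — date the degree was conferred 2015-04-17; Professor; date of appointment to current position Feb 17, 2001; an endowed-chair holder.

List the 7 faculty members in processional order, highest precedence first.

Novak, Vasquez, Abara, Leclerc, Bianchi, Nguyen, Dimitriou

By current position: Novak, Vasquez, Abara and Leclerc (Professor); then Bianchi (Associate Professor); then Nguyen (Assistant Professor); then Dimitriou (Lecturer).
Among Novak, Vasquez, Abara and Leclerc, by date the degree was conferred (earlier first): Novak (2009-05-10) before Vasquez (2014-10-28) before Abara and Leclerc (2015-04-17).
Abara and Leclerc both have date of appointment to current position Feb 17, 2001, so the next rule applies.
Abara and Leclerc are each an endowed-chair holder, so the next rule applies.
Among Abara and Leclerc, alphabetically by surname: Abara before Leclerc.
Full order: Novak, Vasquez, Abara, Leclerc, Bianchi, Nguyen, Dimitriou.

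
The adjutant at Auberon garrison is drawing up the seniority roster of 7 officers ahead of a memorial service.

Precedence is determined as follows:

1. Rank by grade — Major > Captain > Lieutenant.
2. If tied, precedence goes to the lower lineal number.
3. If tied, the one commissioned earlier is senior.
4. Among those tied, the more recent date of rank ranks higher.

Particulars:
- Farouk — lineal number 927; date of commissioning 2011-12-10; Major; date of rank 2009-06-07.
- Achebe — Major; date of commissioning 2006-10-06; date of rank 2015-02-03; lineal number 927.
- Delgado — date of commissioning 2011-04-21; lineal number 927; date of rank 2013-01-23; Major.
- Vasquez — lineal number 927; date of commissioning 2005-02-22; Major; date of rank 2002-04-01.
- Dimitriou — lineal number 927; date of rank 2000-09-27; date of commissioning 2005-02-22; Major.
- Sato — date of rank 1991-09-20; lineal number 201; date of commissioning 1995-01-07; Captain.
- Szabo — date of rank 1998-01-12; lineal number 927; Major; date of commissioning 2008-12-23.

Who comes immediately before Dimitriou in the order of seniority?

Vasquez

By grade: Vasquez, Dimitriou, Achebe, Szabo, Delgado and Farouk (Major); then Sato (Captain).
Vasquez, Dimitriou, Achebe, Szabo, Delgado and Farouk all have lineal number 927, so the next rule applies.
Among Vasquez, Dimitriou, Achebe, Szabo, Delgado and Farouk, by date of commissioning (earlier first): Vasquez and Dimitriou (2005-02-22) before Achebe (2006-10-06) before Szabo (2008-12-23) before Delgado (2011-04-21) before Farouk (2011-12-10).
Among Vasquez and Dimitriou, by date of rank (later first): Vasquez (2002-04-01) before Dimitriou (2000-09-27).
Order: Vasquez, Dimitriou, Achebe, Szabo, Delgado, Farouk, Sato.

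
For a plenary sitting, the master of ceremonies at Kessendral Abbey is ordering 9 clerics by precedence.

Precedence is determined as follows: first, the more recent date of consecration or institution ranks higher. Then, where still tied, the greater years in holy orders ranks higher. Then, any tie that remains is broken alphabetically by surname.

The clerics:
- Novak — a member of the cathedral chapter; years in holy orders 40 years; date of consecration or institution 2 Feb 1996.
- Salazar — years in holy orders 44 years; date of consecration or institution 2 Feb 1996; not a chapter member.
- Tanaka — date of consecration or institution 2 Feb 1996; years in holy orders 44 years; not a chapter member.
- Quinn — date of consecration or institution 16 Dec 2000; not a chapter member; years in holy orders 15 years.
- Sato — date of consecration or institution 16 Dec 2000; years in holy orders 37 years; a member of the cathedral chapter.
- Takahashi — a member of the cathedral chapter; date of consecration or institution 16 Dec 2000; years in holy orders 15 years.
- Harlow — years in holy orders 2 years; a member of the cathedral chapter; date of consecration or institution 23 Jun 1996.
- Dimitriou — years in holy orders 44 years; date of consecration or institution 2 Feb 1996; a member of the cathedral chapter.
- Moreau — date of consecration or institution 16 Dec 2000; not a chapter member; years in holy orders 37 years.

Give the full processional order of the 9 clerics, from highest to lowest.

By date of consecration or institution (later first): Moreau, Sato, Quinn and Takahashi (each 16 Dec 2000); then Harlow (23 Jun 1996); then Dimitriou, Salazar, Tanaka and Novak (each 2 Feb 1996).
Among Moreau, Sato, Quinn and Takahashi, by years in holy orders (higher first): Moreau and Sato (37 years) before Quinn and Takahashi (15 years).
Among Moreau and Sato, alphabetically by surname: Moreau before Sato.
Among Quinn and Takahashi, alphabetically by surname: Quinn before Takahashi.
Among Dimitriou, Salazar, Tanaka and Novak, by years in holy orders (higher first): Dimitriou, Salazar and Tanaka (44 years) before Novak (40 years).
Among Dimitriou, Salazar and Tanaka, alphabetically by surname: Dimitriou before Salazar before Tanaka.
Full order: Moreau, Sato, Quinn, Takahashi, Harlow, Dimitriou, Salazar, Tanaka, Novak.

Moreau, Sato, Quinn, Takahashi, Harlow, Dimitriou, Salazar, Tanaka, Novak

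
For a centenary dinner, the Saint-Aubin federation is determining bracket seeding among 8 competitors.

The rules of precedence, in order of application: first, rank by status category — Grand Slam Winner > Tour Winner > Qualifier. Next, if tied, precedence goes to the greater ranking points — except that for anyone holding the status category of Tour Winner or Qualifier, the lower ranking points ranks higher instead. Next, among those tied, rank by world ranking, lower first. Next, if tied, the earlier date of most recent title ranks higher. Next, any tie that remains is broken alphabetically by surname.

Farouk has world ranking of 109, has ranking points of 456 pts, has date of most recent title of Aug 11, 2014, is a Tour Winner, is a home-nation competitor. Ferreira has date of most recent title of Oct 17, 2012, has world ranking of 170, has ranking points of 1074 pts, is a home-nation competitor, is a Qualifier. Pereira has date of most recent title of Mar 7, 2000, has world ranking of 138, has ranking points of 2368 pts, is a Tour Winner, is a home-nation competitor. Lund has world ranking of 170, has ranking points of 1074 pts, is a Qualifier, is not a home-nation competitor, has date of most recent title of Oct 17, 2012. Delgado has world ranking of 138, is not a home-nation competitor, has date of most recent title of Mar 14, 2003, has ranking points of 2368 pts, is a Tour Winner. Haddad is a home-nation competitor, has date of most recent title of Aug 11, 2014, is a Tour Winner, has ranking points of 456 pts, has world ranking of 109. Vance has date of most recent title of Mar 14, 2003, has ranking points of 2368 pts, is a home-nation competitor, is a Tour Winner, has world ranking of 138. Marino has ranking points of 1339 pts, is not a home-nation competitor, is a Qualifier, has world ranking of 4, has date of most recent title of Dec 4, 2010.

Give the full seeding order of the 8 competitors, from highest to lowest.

By status category: Farouk, Haddad, Pereira, Delgado and Vance (Tour Winner); then Ferreira, Lund and Marino (Qualifier).
Among Farouk, Haddad, Pereira, Delgado and Vance, by ranking points (lower first) (reversed rule for this group): Farouk and Haddad (456 pts) before Pereira, Delgado and Vance (2368 pts).
Farouk and Haddad both have world ranking 109, so the next rule applies.
Farouk and Haddad both have date of most recent title Aug 11, 2014, so the next rule applies.
Among Farouk and Haddad, alphabetically by surname: Farouk before Haddad.
Pereira, Delgado and Vance all have world ranking 138, so the next rule applies.
Among Pereira, Delgado and Vance, by date of most recent title (earlier first): Pereira (Mar 7, 2000) before Delgado and Vance (Mar 14, 2003).
Among Delgado and Vance, alphabetically by surname: Delgado before Vance.
Among Ferreira, Lund and Marino, by ranking points (lower first) (reversed rule for this group): Ferreira and Lund (1074 pts) before Marino (1339 pts).
Ferreira and Lund both have world ranking 170, so the next rule applies.
Ferreira and Lund both have date of most recent title Oct 17, 2012, so the next rule applies.
Among Ferreira and Lund, alphabetically by surname: Ferreira before Lund.
Full order: Farouk, Haddad, Pereira, Delgado, Vance, Ferreira, Lund, Marino.

Farouk, Haddad, Pereira, Delgado, Vance, Ferreira, Lund, Marino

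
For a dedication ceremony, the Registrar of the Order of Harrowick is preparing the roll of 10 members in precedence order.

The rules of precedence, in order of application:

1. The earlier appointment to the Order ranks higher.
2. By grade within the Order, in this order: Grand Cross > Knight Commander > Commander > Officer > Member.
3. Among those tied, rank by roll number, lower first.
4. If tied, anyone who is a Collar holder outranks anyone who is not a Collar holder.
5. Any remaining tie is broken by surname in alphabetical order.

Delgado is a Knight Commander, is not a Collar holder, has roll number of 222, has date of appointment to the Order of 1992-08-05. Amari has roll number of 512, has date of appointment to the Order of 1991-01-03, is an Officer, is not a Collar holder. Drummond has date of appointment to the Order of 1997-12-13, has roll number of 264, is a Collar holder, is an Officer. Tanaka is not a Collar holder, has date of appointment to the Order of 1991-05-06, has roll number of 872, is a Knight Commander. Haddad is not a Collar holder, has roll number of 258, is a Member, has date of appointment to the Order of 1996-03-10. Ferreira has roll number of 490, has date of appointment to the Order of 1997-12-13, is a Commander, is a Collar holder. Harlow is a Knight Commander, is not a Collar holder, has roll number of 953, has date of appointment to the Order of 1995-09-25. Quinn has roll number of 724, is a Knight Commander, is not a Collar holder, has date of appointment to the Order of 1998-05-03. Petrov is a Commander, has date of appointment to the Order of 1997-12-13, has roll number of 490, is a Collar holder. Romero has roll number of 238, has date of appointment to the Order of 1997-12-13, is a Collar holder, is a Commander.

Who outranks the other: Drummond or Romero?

By date of appointment to the Order (earlier first): Amari (1991-01-03); then Tanaka (1991-05-06); then Delgado (1992-08-05); then Harlow (1995-09-25); then Haddad (1996-03-10); then Romero, Ferreira, Petrov and Drummond (each 1997-12-13); then Quinn (1998-05-03).
Among Romero, Ferreira, Petrov and Drummond, by grade within the Order: Romero, Ferreira and Petrov (Commander) before Drummond (Officer).
Among Romero, Ferreira and Petrov, by roll number (lower first): Romero (238) before Ferreira and Petrov (490).
Ferreira and Petrov are each a Collar holder, so the next rule applies.
Among Ferreira and Petrov, alphabetically by surname: Ferreira before Petrov.
So Romero takes precedence.

Romero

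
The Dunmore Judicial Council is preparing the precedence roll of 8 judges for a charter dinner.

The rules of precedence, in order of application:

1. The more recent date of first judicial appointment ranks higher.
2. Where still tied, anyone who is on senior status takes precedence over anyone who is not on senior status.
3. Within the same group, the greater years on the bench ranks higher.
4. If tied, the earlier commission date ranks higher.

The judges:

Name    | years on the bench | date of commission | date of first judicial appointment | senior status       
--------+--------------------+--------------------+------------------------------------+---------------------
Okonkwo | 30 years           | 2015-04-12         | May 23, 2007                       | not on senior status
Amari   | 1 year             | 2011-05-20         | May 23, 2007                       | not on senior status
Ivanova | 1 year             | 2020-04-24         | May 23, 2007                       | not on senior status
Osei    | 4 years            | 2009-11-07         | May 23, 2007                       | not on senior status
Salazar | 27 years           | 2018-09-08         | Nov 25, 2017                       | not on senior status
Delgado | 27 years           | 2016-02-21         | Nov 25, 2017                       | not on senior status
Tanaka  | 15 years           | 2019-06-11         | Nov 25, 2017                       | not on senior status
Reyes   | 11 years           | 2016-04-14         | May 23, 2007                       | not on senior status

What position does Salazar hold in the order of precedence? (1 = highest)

2

By date of first judicial appointment (later first): Delgado, Salazar and Tanaka (each Nov 25, 2017); then Okonkwo, Reyes, Osei, Amari and Ivanova (each May 23, 2007).
Delgado, Salazar and Tanaka are each not on senior status, so the next rule applies.
Among Delgado, Salazar and Tanaka, by years on the bench (higher first): Delgado and Salazar (27 years) before Tanaka (15 years).
Among Delgado and Salazar, by date of commission (earlier first): Delgado (2016-02-21) before Salazar (2018-09-08).
Okonkwo, Reyes, Osei, Amari and Ivanova are each not on senior status, so the next rule applies.
Among Okonkwo, Reyes, Osei, Amari and Ivanova, by years on the bench (higher first): Okonkwo (30 years) before Reyes (11 years) before Osei (4 years) before Amari and Ivanova (1 year).
Among Amari and Ivanova, by date of commission (earlier first): Amari (2011-05-20) before Ivanova (2020-04-24).
Order: Delgado, Salazar, Tanaka, Okonkwo, Reyes, Osei, Amari, Ivanova. So position 2.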